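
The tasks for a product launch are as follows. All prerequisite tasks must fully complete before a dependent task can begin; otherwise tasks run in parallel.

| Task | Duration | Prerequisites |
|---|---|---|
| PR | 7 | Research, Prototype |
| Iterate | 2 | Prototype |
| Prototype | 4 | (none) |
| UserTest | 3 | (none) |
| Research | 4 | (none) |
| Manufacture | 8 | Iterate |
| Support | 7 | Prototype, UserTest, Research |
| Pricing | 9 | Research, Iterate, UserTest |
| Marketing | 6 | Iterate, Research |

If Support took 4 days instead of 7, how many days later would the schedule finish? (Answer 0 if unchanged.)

Baseline: Prototype→Iterate→Pricing = 4+2+9 = 15 → 15 days.
Support has 4 days of float (longest path through it is 11).
No other chain overtakes it, so the finish is 15 days.
Change in finish: 15 − 15 = +0 days.

0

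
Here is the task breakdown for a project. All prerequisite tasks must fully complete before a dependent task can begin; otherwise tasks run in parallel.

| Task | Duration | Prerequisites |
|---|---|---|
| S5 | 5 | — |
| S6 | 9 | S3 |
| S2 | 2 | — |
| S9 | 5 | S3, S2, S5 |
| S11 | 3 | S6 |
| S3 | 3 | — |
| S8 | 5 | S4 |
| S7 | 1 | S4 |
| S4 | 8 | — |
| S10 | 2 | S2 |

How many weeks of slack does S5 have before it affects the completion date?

5

S3→S6→S11 = 3+9+3 = 15 sets the makespan at 15 weeks.
The longest chain containing S5 totals 10 weeks.
So S5 can slip 10 − 5 = 5 weeks.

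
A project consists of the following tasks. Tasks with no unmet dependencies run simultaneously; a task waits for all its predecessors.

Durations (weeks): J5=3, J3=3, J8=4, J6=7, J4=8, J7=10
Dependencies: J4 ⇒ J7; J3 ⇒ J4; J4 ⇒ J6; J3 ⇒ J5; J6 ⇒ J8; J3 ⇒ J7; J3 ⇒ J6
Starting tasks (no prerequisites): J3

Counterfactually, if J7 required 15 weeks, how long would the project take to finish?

26

Critical path before the change: J3→J4→J6→J8 = 3+8+7+4 = 22 giving 22 weeks.
The longest path through J7 is only 21 weeks, so J7 has float 1.
The binding chain switches to J3→J4→J7 = 3+8+15 = 26; finish 26 weeks.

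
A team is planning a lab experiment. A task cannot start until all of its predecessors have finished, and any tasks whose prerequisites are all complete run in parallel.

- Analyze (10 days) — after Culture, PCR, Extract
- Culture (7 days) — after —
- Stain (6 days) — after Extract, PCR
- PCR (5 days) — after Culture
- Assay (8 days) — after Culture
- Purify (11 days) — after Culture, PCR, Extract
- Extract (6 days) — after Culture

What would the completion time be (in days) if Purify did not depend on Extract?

Before: longest chain Culture→Extract→Purify = 7+6+11 = 24, finish 24.
Without Extract→Purify, Purify's earliest start moves from 13 to 12.
After: Culture→Extract→Analyze = 7+6+10 = 23 → 23 days.

23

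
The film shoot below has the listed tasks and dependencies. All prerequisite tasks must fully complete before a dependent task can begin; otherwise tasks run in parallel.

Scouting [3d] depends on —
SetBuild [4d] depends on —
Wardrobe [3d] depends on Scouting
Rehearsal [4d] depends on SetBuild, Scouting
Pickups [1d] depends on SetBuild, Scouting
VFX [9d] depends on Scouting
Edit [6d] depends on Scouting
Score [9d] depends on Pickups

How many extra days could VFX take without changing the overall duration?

2

Critical path: SetBuild→Pickups→Score = 4+1+9 = 14, so the finish is 14 days.
VFX finishes as early as 12 and must finish by 14.
Float = 14 − 12 = 2.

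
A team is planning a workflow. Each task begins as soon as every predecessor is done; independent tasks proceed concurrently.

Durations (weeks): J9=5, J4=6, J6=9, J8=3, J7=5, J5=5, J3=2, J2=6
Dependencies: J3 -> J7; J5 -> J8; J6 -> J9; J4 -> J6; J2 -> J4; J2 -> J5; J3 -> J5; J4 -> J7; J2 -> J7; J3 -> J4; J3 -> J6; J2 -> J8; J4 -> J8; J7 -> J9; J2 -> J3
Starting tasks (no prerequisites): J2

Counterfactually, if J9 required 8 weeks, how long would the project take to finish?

31

As given, the longest chain is J2→J3→J4→J6→J9 = 6+2+6+9+5 = 28, so the finish is 28 weeks.
J9 lies on that path, so at 8 weeks the path becomes 31 weeks.
No other chain overtakes it, so the finish is 31 weeks.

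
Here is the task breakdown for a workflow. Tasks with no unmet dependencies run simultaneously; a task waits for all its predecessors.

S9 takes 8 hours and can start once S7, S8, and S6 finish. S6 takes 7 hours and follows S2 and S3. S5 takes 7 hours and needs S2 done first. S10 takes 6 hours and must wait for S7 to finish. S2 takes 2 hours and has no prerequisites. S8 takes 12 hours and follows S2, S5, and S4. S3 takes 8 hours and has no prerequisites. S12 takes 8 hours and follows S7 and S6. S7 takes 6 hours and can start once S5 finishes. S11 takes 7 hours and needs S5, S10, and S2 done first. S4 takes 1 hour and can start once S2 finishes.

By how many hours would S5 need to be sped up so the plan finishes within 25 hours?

Current finish: 29 hours; target: 25.
S5 is on every critical path, so each hour cut from S5 cuts the finish by one (this holds down to a finish of 23).
Need 29 − 25 = 4 hours off S5 → S5 becomes 3 hours, finish becomes 25.

4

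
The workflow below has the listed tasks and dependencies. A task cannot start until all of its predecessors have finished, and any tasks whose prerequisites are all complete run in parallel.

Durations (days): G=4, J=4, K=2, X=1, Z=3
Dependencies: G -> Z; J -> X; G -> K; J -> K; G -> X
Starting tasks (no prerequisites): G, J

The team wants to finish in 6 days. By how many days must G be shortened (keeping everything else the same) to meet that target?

1

Current finish: 7 days; target: 6.
G is on every critical path, so each day cut from G cuts the finish by one (this holds down to a finish of 6).
Need 7 − 6 = 1 day off G → G becomes 3 days, finish becomes 6.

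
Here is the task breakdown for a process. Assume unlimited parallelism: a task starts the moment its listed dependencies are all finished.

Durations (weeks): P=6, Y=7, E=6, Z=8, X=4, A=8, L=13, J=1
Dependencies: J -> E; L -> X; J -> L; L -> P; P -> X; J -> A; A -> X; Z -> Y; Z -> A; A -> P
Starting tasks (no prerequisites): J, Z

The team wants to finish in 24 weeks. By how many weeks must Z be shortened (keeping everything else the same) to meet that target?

Current finish: 26 weeks; target: 24.
Z is on every critical path, so each week cut from Z cuts the finish by one (this holds down to a finish of 24).
Need 26 − 24 = 2 weeks off Z → Z becomes 6 weeks, finish becomes 24.

2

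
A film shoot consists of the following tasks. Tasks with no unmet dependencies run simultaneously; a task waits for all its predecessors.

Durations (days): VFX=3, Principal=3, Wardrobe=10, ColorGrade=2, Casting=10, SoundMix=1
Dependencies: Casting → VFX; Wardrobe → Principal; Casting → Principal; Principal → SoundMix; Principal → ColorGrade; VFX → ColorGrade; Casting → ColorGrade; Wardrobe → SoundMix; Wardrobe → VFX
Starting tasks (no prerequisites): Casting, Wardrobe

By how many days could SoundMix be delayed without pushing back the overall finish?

Casting→Principal→ColorGrade = 10+3+2 = 15 sets the makespan at 15 days.
SoundMix finishes as early as 14 and must finish by 15.
Slack of SoundMix = 14 − 13 = 1 day.

1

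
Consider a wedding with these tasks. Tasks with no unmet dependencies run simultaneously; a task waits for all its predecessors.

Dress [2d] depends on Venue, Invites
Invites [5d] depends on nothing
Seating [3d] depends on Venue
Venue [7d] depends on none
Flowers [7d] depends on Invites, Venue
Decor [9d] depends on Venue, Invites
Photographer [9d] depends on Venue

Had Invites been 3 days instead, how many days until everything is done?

16

The binding path is Venue→Photographer = 7+9 = 16; finish at 16 days.
The longest path through Invites is only 14 days, so Invites has float 2.
The critical path is still Venue→Photographer; finish is now 16 days.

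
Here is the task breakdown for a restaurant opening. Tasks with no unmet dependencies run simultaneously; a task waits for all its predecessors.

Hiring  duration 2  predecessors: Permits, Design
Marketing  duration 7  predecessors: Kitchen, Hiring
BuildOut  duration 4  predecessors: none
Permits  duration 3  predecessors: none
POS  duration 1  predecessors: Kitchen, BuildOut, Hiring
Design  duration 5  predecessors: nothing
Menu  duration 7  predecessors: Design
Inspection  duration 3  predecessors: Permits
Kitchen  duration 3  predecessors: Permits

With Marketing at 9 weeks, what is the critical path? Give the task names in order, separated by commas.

Design, Hiring, Marketing

Actual critical path: Design→Hiring→Marketing = 5+2+7 = 14 ⇒ 14 weeks.
Marketing lies on that path, so at 9 weeks the path becomes 16 weeks.
The critical path is still Design→Hiring→Marketing; finish is now 16 weeks.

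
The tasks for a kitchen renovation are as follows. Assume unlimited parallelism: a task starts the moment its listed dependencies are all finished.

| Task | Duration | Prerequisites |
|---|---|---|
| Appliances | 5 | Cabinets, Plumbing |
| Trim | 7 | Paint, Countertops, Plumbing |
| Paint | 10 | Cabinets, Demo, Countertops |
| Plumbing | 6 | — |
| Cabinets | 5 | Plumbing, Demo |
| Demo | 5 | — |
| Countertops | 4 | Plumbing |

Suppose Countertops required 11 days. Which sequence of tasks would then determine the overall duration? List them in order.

Actual critical path: Plumbing→Cabinets→Paint→Trim = 6+5+10+7 = 28 ⇒ 28 days.
Countertops has 1 day of float (longest path through it is 27).
The binding chain switches to Plumbing→Countertops→Paint→Trim = 6+11+10+7 = 34; finish 34 days.

Plumbing, Countertops, Paint, Trim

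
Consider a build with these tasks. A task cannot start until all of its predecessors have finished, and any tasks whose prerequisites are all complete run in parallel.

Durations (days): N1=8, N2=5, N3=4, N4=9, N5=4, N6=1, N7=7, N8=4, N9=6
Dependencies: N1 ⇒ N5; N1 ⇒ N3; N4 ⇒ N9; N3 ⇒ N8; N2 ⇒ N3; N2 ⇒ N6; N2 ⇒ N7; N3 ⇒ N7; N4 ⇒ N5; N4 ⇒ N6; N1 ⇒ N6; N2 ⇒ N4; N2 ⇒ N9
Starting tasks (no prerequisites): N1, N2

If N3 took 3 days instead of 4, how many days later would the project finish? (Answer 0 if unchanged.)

0

Critical path before the change: N2→N4→N9 = 5+9+6 = 20 giving 20 days.
The longest path through N3 is only 19 days, so N3 has float 1.
No other chain overtakes it, so the finish is 20 days.
Change in finish: 20 − 20 = +0 days.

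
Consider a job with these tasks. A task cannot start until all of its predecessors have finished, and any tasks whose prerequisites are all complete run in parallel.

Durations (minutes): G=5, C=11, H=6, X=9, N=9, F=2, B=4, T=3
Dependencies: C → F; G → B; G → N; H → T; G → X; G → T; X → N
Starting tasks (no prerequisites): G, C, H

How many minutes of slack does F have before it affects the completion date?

The longest chain is G→X→N = 5+9+9 = 23; overall finish 23 minutes.
F finishes as early as 13 and must finish by 23.
Slack of F = 21 − 11 = 10 minutes.

10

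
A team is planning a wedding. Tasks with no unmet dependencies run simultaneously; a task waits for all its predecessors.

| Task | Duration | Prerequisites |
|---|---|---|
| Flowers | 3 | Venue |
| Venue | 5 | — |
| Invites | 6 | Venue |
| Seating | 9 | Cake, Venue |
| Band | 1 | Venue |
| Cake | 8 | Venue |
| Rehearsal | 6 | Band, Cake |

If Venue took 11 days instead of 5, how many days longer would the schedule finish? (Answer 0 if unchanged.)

Baseline: Venue→Cake→Seating = 5+8+9 = 22 → 22 days.
Venue lies on that path, so at 11 days the path becomes 28 days.
No other chain overtakes it, so the finish is 28 days.
Change in finish: 28 − 22 = +6 days.

6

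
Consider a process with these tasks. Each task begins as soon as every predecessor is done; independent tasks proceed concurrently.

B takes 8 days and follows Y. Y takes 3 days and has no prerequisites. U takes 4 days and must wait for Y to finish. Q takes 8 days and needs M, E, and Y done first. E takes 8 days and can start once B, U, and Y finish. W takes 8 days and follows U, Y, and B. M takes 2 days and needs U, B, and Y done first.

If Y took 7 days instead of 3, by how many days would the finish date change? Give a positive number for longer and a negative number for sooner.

4

The binding path is Y→B→E→Q = 3+8+8+8 = 27; finish at 27 days.
Y lies on that path, so at 7 days the path becomes 31 days.
That remains the longest chain; total 31 days.
Change in finish: 31 − 27 = +4 days.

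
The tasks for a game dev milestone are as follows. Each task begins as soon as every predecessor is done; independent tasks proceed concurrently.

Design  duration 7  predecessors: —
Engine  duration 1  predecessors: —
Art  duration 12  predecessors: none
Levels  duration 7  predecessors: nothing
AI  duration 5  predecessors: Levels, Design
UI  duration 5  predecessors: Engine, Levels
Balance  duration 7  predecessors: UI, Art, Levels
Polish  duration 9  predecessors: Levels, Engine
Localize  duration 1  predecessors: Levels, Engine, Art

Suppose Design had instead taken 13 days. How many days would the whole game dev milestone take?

19

Baseline: Art→Balance = 12+7 = 19 → 19 days.
The longest path through Design is only 12 days, so Design has float 7.
That remains the longest chain; total 19 days.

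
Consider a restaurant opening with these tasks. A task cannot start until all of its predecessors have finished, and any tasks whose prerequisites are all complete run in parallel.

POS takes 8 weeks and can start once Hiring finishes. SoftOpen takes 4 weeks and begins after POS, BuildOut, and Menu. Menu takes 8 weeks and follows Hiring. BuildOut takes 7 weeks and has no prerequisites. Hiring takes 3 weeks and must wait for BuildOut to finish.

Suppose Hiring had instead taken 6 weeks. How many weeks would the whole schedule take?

25

Actual critical path: BuildOut→Hiring→Menu→SoftOpen = 7+3+8+4 = 22 ⇒ 22 weeks.
Hiring is on the critical path; changing it to 6 makes that path 25 weeks.
No other chain overtakes it, so the finish is 25 weeks.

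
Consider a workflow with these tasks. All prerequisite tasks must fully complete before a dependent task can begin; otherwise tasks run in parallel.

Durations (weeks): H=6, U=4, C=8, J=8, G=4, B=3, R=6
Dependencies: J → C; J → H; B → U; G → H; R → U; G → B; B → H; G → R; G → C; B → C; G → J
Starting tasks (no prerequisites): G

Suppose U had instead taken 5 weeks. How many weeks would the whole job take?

20

Critical path before the change: G→J→C = 4+8+8 = 20 giving 20 weeks.
U has 6 weeks of float (longest path through it is 14).
The critical path is still G→J→C; finish is now 20 weeks.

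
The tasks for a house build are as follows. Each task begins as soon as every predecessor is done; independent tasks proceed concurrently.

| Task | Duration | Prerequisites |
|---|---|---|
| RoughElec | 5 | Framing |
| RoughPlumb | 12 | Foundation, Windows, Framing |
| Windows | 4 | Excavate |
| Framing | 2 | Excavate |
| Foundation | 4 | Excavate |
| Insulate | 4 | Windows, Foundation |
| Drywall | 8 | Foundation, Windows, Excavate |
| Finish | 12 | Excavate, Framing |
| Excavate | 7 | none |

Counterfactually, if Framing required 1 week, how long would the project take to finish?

Actual critical path: Excavate→Foundation→RoughPlumb = 7+4+12 = 23 ⇒ 23 weeks.
The longest path through Framing is only 21 weeks, so Framing has float 2.
The critical path is still Excavate→Foundation→RoughPlumb; finish is now 23 weeks.

23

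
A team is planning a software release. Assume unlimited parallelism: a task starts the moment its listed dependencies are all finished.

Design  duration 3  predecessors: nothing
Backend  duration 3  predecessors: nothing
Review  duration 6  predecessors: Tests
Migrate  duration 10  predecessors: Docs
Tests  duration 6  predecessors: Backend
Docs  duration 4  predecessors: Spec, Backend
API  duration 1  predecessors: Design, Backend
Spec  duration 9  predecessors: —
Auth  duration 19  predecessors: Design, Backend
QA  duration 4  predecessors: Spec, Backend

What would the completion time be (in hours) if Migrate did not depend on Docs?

Original critical path: Spec→Docs→Migrate = 9+4+10 = 23 ⇒ 23 hours.
Without Docs→Migrate, Migrate's earliest start moves from 13 to 0.
The longest chain is now Design→Auth = 3+19 = 22, so the software release takes 22 hours.

22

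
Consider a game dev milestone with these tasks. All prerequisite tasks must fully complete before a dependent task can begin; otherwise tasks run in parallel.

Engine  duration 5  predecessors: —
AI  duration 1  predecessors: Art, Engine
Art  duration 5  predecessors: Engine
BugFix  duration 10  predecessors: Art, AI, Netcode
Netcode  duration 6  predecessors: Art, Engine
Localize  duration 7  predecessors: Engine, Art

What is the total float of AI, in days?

5

The longest chain is Engine→Art→Netcode→BugFix = 5+5+6+10 = 26; overall finish 26 days.
The longest chain containing AI totals 21 days.
So AI can slip 16 − 11 = 5 days.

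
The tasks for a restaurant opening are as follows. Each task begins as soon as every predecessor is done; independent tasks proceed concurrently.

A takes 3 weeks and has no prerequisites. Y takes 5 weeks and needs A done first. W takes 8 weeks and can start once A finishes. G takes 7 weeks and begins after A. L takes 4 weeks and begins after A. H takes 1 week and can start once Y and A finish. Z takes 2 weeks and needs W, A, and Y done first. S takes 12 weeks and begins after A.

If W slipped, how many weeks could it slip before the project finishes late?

The longest chain is A→S = 3+12 = 15; overall finish 15 weeks.
The longest chain containing W totals 13 weeks.
Slack of W = 5 − 3 = 2 weeks.

2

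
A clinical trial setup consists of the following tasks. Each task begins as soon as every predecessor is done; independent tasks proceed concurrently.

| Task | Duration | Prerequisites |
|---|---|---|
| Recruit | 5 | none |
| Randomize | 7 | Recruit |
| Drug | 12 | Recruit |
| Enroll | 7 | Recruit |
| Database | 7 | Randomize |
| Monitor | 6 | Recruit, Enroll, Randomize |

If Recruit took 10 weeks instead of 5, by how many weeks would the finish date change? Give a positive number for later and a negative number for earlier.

5

Critical path before the change: Recruit→Randomize→Database = 5+7+7 = 19 giving 19 weeks.
Recruit is on the critical path; changing it to 10 makes that path 24 weeks.
That remains the longest chain; total 24 weeks.
Change in finish: 24 − 19 = +5 weeks.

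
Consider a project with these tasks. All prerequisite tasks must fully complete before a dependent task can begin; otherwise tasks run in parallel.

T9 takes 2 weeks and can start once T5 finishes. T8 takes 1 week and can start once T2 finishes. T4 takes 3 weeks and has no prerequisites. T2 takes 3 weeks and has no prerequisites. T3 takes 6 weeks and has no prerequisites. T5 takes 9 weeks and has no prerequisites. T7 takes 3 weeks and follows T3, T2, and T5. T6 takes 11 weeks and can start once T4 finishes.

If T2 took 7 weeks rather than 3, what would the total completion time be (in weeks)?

Critical path before the change: T4→T6 = 3+11 = 14 giving 14 weeks.
T2 is off the critical path — its longest chain is 6 weeks, giving 8 of slack.
No other chain overtakes it, so the finish is 14 weeks.

14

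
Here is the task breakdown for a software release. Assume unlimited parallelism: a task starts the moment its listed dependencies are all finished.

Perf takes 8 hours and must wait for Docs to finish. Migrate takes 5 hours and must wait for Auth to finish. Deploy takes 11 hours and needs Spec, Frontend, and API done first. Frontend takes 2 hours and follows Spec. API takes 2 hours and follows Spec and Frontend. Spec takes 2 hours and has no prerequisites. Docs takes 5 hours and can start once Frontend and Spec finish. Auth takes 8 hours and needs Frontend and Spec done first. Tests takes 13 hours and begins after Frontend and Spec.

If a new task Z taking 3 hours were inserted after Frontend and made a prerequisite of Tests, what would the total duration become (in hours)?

Originally the schedule takes 17 hours.
With Z inserted, Tests now waits for max(Frontend, Spec, Z).
New critical path: Spec→Frontend→Z→Tests = 2+2+3+13 = 20 ⇒ 20 hours.

20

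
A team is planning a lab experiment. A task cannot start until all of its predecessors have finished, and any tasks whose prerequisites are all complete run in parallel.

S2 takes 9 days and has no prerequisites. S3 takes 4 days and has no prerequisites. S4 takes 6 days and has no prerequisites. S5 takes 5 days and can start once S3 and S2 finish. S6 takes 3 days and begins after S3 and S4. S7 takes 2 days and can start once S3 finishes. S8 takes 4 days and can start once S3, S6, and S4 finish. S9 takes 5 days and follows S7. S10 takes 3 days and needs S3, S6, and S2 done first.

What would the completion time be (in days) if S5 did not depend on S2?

Before: longest chain S2→S5 = 9+5 = 14, finish 14.
Without S2→S5, S5's earliest start moves from 9 to 4.
After: S4→S6→S8 = 6+3+4 = 13 → 13 days.

13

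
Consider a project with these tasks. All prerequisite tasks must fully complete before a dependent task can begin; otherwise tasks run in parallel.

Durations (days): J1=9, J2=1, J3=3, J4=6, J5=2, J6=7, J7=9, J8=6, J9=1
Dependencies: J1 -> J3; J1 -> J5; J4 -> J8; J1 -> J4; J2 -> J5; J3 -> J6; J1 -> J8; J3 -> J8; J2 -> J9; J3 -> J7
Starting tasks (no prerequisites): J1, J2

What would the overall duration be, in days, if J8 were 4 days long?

Critical path before the change: J1→J4→J8 = 9+6+6 = 21 giving 21 days.
Since J8 is critical, the -2 change carries straight to that chain (now 19 days).
The binding chain switches to J1→J3→J7 = 9+3+9 = 21; finish 21 days.

21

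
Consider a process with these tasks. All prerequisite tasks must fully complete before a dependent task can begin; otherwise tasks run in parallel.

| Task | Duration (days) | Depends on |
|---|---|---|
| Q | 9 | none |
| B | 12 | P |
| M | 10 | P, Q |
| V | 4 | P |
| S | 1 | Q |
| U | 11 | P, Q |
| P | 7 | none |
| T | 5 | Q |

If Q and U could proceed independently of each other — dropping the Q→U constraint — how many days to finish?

19

Original critical path: Q→U = 9+11 = 20 ⇒ 20 days.
Without Q→U, U's earliest start moves from 9 to 7.
After: Q→M = 9+10 = 19 → 19 days.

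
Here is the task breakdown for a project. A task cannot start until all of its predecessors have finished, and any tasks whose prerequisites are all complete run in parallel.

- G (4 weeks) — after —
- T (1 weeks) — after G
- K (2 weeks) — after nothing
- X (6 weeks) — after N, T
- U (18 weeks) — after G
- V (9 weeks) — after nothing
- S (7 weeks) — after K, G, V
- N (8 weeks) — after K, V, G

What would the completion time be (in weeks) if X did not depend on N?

Before: longest chain V→N→X = 9+8+6 = 23, finish 23.
Without N→X, X's earliest start moves from 17 to 5.
The longest chain is now G→U = 4+18 = 22, so the project takes 22 weeks.

22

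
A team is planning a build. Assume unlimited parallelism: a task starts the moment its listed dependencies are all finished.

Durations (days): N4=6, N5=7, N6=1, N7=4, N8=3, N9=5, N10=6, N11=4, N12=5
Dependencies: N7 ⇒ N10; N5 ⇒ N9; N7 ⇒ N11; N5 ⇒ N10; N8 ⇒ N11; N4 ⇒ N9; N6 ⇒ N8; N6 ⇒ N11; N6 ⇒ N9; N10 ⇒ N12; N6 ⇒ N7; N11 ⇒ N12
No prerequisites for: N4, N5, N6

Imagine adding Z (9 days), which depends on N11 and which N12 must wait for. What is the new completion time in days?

23

Originally the project takes 18 days.
With Z inserted, N12 now waits for max(N10, N11, Z).
New critical path: N6→N7→N11→Z→N12 = 1+4+4+9+5 = 23 ⇒ 23 days.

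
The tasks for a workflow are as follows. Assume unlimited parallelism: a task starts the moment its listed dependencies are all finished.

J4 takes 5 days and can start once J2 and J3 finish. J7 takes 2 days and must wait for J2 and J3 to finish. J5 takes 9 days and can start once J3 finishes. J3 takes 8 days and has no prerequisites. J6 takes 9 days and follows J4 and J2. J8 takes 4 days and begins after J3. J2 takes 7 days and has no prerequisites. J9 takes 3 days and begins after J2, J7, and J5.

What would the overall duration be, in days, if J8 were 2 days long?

Critical path before the change: J3→J4→J6 = 8+5+9 = 22 giving 22 days.
The longest path through J8 is only 12 days, so J8 has float 10.
The critical path is still J3→J4→J6; finish is now 22 days.

22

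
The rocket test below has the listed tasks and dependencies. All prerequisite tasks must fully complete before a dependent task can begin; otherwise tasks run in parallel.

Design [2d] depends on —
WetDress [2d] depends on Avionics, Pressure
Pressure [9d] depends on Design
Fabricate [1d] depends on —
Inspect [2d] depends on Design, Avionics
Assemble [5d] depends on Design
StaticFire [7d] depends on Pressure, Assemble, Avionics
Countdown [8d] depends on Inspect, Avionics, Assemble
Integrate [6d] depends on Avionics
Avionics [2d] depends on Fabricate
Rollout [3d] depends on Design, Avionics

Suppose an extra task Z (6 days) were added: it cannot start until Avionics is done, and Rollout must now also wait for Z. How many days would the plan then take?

18

Originally the plan takes 18 days.
With Z inserted, Rollout now waits for max(Design, Avionics, Z).
New critical path: Design→Pressure→StaticFire = 2+9+7 = 18 ⇒ 18 days.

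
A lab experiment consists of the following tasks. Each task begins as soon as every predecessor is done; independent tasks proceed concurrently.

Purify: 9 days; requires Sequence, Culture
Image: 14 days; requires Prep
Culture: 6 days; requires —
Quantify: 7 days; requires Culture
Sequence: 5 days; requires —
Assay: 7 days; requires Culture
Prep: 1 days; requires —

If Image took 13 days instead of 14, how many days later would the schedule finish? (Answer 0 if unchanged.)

As given, the longest chain is Prep→Image = 1+14 = 15, so the finish is 15 days.
Since Image is critical, the -1 change carries straight to that chain (now 14 days).
Now Culture→Purify = 6+9 = 15 is longest, so the finish becomes 15 days.
Change in finish: 15 − 15 = +0 days.

0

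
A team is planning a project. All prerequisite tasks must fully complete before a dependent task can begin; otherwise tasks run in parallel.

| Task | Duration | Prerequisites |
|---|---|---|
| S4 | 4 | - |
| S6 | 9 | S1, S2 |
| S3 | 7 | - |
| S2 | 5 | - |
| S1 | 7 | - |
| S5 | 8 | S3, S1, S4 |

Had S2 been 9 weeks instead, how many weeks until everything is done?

18

Baseline: S1→S6 = 7+9 = 16 → 16 weeks.
S2 has 2 weeks of float (longest path through it is 14).
The binding chain switches to S2→S6 = 9+9 = 18; finish 18 weeks.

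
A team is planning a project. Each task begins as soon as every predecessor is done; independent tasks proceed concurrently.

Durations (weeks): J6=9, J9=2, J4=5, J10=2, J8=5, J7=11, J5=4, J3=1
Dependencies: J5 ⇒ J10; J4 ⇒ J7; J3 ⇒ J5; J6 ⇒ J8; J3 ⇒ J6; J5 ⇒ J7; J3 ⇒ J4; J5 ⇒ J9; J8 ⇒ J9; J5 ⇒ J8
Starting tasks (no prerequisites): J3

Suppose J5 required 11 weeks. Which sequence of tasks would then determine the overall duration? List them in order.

The binding path is J3→J4→J7 = 1+5+11 = 17; finish at 17 weeks.
J5 is off the critical path — its longest chain is 16 weeks, giving 1 of slack.
New critical path: J3→J5→J7 = 1+11+11 = 23 ⇒ 23 weeks.

J3, J5, J7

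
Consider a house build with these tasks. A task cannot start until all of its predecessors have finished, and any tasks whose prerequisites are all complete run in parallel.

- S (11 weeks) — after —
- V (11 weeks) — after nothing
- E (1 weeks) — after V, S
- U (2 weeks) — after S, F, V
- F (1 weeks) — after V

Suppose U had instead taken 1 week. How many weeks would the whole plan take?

Actual critical path: V→F→U = 11+1+2 = 14 ⇒ 14 weeks.
U lies on that path, so at 1 week the path becomes 13 weeks.
No other chain overtakes it, so the finish is 13 weeks.

13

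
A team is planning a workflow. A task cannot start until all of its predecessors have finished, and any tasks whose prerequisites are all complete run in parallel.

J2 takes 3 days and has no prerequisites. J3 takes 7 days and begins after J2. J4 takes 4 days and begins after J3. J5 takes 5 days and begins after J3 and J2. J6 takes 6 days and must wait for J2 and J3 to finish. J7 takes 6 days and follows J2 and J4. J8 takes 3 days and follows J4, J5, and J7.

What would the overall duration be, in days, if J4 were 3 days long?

22

The binding path is J2→J3→J4→J7→J8 = 3+7+4+6+3 = 23; finish at 23 days.
J4 lies on that path, so at 3 days the path becomes 22 days.
That remains the longest chain; total 22 days.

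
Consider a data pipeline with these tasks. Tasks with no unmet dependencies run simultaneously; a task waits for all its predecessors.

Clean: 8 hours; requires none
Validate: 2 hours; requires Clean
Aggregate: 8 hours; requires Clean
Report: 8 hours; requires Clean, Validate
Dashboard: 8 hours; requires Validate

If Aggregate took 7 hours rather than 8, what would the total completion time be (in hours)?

Actual critical path: Clean→Validate→Report = 8+2+8 = 18 ⇒ 18 hours.
Aggregate has 2 hours of float (longest path through it is 16).
No other chain overtakes it, so the finish is 18 hours.

18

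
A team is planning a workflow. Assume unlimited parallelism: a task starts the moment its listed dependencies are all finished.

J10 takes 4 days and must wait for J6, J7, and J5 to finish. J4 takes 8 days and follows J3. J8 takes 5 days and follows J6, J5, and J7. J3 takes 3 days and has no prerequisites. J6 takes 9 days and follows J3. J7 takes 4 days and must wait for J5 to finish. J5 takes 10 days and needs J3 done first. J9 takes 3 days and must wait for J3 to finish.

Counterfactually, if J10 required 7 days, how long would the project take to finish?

24

Baseline: J3→J5→J7→J8 = 3+10+4+5 = 22 → 22 days.
The longest path through J10 is only 21 days, so J10 has float 1.
Now J3→J5→J7→J10 = 3+10+4+7 = 24 is longest, so the finish becomes 24 days.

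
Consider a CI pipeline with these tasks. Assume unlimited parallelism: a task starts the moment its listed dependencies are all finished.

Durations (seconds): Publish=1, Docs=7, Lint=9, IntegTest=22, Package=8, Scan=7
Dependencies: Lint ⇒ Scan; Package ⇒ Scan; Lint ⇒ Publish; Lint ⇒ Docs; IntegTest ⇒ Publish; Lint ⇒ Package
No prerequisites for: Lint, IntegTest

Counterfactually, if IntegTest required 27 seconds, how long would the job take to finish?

As given, the longest chain is Lint→Package→Scan = 9+8+7 = 24, so the finish is 24 seconds.
The longest path through IntegTest is only 23 seconds, so IntegTest has float 1.
New critical path: IntegTest→Publish = 27+1 = 28 ⇒ 28 seconds.

28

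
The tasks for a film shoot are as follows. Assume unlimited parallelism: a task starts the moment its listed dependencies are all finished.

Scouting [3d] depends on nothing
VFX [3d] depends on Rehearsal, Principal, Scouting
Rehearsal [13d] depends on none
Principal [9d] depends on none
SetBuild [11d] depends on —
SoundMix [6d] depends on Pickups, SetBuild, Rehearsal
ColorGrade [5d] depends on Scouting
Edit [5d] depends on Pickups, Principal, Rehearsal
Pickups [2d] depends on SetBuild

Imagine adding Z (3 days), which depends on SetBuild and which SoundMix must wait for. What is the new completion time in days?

Originally the job takes 19 days.
With Z inserted, SoundMix now waits for max(Pickups, SetBuild, Rehearsal, Z).
New critical path: SetBuild→Z→SoundMix = 11+3+6 = 20 ⇒ 20 days.

20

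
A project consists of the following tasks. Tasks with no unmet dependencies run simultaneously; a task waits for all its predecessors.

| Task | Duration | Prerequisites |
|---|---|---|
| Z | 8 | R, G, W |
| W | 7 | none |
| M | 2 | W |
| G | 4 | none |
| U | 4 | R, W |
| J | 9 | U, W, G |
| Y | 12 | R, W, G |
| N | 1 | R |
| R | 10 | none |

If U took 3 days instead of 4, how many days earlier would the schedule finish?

Critical path before the change: R→U→J = 10+4+9 = 23 giving 23 days.
U is on the critical path; changing it to 3 makes that path 22 days.
The critical path is still R→U→J; finish is now 22 days.
Change in finish: 22 − 23 = -1 days.

1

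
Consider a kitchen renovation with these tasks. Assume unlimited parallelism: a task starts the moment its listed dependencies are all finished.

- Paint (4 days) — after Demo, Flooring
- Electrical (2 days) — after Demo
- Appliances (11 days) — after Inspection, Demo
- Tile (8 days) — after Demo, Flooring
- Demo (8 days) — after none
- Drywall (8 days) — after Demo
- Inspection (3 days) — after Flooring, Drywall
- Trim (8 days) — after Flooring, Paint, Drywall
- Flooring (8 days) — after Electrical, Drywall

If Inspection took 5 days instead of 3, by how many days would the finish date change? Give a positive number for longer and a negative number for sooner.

The binding path is Demo→Drywall→Flooring→Inspection→Appliances = 8+8+8+3+11 = 38; finish at 38 days.
Inspection lies on that path, so at 5 days the path becomes 40 days.
The critical path is still Demo→Drywall→Flooring→Inspection→Appliances; finish is now 40 days.
Change in finish: 40 − 38 = +2 days.

2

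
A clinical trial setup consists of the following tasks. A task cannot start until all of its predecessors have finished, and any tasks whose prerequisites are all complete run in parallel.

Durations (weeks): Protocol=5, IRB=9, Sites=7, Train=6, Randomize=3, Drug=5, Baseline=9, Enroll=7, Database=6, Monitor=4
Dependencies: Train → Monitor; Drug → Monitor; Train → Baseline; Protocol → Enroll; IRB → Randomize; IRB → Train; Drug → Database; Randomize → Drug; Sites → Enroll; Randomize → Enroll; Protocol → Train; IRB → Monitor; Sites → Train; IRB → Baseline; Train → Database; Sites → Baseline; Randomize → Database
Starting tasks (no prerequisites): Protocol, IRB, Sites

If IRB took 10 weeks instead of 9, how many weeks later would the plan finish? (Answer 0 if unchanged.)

1

Actual critical path: IRB→Train→Baseline = 9+6+9 = 24 ⇒ 24 weeks.
IRB is on the critical path; changing it to 10 makes that path 25 weeks.
No other chain overtakes it, so the finish is 25 weeks.
Change in finish: 25 − 24 = +1 weeks.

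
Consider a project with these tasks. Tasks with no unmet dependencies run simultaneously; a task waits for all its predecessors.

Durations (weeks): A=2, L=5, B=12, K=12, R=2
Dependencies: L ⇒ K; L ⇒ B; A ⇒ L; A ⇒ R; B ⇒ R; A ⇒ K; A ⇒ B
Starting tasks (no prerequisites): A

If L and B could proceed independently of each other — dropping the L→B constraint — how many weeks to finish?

Before: longest chain A→L→B→R = 2+5+12+2 = 21, finish 21.
Without L→B, B's earliest start moves from 7 to 2.
After: A→L→K = 2+5+12 = 19 → 19 weeks.

19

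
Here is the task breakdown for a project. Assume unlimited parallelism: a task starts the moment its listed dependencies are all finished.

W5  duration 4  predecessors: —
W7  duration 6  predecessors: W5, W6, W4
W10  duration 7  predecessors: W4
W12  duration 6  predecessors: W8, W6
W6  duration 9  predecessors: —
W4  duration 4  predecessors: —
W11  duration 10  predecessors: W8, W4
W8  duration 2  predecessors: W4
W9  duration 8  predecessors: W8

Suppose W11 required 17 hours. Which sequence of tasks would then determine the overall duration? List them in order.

W4, W8, W11

Critical path before the change: W4→W8→W11 = 4+2+10 = 16 giving 16 hours.
W11 lies on that path, so at 17 hours the path becomes 23 hours.
No other chain overtakes it, so the finish is 23 hours.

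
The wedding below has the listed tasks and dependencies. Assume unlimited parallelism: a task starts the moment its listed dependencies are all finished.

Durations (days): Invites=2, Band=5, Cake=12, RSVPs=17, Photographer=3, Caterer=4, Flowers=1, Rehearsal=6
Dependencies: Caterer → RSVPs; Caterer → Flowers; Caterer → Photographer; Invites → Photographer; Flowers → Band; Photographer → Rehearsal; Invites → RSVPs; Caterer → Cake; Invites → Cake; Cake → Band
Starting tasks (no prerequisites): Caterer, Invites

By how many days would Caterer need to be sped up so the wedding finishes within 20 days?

1

Current finish: 21 days; target: 20.
Caterer is on every critical path, so each day cut from Caterer cuts the finish by one (this holds down to a finish of 19).
Need 21 − 20 = 1 day off Caterer → Caterer becomes 3 days, finish becomes 20.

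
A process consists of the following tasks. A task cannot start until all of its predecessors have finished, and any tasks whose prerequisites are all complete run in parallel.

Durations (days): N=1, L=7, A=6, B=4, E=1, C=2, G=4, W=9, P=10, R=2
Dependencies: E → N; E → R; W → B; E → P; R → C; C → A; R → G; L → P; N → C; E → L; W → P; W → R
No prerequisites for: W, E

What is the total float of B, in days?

The longest chain is W→R→C→A = 9+2+2+6 = 19; overall finish 19 days.
The longest chain containing B totals 13 days.
Float = 19 − 13 = 6.

6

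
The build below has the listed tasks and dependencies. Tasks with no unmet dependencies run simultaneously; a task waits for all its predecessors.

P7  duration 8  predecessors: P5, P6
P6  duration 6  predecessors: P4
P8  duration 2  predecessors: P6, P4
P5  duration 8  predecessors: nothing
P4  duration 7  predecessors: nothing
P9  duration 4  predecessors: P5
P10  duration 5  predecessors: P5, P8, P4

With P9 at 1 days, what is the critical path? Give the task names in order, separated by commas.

P4, P6, P7

Critical path before the change: P4→P6→P7 = 7+6+8 = 21 giving 21 days.
The longest path through P9 is only 12 days, so P9 has float 9.
No other chain overtakes it, so the finish is 21 days.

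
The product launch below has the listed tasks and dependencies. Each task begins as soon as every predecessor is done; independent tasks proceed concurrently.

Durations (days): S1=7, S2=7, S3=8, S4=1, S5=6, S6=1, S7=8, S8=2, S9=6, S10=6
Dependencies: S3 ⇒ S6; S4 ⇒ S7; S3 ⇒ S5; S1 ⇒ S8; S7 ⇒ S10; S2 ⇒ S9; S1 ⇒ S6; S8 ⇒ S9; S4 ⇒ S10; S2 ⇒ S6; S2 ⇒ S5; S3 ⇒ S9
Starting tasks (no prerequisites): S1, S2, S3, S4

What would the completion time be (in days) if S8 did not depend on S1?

Before: longest chain S1→S8→S9 = 7+2+6 = 15, finish 15.
Without S1→S8, S8's earliest start moves from 7 to 0.
The longest chain is now S4→S7→S10 = 1+8+6 = 15, so the job takes 15 days.

15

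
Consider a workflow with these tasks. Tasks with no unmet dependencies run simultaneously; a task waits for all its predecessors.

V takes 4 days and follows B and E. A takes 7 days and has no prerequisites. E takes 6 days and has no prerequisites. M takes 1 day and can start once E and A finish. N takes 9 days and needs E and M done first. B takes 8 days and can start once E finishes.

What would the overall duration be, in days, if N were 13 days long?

Actual critical path: E→B→V = 6+8+4 = 18 ⇒ 18 days.
N is off the critical path — its longest chain is 17 days, giving 1 of slack.
New critical path: A→M→N = 7+1+13 = 21 ⇒ 21 days.

21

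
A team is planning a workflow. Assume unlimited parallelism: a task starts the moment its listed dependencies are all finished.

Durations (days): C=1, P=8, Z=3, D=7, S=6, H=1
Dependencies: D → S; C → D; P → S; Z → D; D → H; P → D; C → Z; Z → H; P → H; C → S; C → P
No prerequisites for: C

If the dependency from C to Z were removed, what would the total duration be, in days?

22

With the dependency in place, C→P→D→S = 1+8+7+6 = 22 sets the finish at 22 days.
Without C→Z, Z's earliest start moves from 1 to 0.
New critical path: C→P→D→S = 1+8+7+6 = 22 ⇒ 22 days.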